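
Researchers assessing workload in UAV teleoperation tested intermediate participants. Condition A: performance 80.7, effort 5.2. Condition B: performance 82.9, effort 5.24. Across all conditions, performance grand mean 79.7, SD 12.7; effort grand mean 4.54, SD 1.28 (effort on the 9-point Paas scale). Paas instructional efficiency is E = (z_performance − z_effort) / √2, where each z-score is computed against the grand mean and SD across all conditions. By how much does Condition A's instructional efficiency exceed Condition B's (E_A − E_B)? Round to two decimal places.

-0.10

Condition A: z_P = (80.7 − 79.7)/12.7 = 0.0787; z_E = (5.2 − 4.54)/1.28 = 0.5156; E_A = (0.0787 − 0.5156)/√2 = -0.3089.
Condition B: z_P = (82.9 − 79.7)/12.7 = 0.2520; z_E = (5.24 − 4.54)/1.28 = 0.5469; E_B = (0.2520 − 0.5469)/√2 = -0.2085.
E_A − E_B = -0.3089 − (-0.2085) = -0.1004 ≈ -0.10.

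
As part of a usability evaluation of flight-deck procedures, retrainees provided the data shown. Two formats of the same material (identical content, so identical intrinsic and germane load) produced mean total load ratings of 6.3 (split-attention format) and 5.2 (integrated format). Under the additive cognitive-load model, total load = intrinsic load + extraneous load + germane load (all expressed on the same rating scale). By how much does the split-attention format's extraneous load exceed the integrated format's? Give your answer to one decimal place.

1.1

Intrinsic and germane load are equal across formats, so the difference in total load equals the difference in extraneous load.
Extraneous-load difference = 6.3 − 5.2 = 1.1.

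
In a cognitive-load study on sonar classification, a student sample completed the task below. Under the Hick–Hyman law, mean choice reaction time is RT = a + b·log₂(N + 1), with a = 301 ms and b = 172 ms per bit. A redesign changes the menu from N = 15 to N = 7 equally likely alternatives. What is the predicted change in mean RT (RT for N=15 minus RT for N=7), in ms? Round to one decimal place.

172.0

RT(15) = 301 + 172·log₂(16) = 301 + 172·4.0000 = 989.0000 ms.
RT(7) = 301 + 172·log₂(8) = 301 + 172·3.0000 = 817.0000 ms.
Difference = 989.0000 − 817.0000 = 172.0000 ≈ 172.0 ms.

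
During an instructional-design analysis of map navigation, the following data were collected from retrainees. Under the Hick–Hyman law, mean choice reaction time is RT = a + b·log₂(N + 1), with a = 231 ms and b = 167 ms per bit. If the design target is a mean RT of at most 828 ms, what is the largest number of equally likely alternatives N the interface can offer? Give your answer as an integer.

10

Set 231 + 167·log₂(N + 1) ≤ 828.
log₂(N + 1) ≤ (828 − 231) / 167 = 3.5749.
N + 1 ≤ 2^3.5749 = 11.9166.
N ≤ 10.9166, so the largest integer N is 10.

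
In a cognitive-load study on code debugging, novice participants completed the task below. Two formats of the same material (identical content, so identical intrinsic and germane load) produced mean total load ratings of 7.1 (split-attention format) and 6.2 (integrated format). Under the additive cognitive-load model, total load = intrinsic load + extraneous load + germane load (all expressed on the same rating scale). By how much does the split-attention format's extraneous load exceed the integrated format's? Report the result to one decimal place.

0.9

Intrinsic and germane load are equal across formats, so the difference in total load equals the difference in extraneous load.
Extraneous-load difference = 7.1 − 6.2 = 0.9.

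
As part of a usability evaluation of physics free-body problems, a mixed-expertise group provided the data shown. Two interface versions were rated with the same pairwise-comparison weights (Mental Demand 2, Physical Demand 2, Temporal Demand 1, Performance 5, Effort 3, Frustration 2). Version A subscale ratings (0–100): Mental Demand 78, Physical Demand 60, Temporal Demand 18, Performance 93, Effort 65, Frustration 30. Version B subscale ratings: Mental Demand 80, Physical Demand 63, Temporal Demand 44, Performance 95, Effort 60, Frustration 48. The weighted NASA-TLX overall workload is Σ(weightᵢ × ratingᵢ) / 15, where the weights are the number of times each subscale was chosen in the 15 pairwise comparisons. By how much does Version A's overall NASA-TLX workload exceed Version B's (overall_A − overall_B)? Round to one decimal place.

Version A weighted sum = 2·78 + 2·60 + 1·18 + 5·93 + 3·65 + 2·30 = 156 + 120 + 18 + 465 + 195 + 60 = 1014; overall_A = 1014/15 = 67.6000.
Version B weighted sum = 2·80 + 2·63 + 1·44 + 5·95 + 3·60 + 2·48 = 160 + 126 + 44 + 475 + 180 + 96 = 1081; overall_B = 1081/15 = 72.0667.
Difference = 67.6000 − 72.0667 = -4.4667 ≈ -4.5.

-4.5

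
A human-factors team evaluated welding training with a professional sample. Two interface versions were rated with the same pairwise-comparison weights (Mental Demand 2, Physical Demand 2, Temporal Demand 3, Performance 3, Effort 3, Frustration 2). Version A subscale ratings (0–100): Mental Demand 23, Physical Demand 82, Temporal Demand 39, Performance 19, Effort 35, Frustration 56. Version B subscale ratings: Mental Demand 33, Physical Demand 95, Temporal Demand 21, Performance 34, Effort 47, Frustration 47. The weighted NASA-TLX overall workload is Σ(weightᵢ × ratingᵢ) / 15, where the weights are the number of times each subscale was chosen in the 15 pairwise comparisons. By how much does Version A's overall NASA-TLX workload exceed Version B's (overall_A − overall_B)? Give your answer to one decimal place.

Version A weighted sum = 2·23 + 2·82 + 3·39 + 3·19 + 3·35 + 2·56 = 46 + 164 + 117 + 57 + 105 + 112 = 601; overall_A = 601/15 = 40.0667.
Version B weighted sum = 2·33 + 2·95 + 3·21 + 3·34 + 3·47 + 2·47 = 66 + 190 + 63 + 102 + 141 + 94 = 656; overall_B = 656/15 = 43.7333.
Difference = 40.0667 − 43.7333 = -3.6666 ≈ -3.7.

-3.7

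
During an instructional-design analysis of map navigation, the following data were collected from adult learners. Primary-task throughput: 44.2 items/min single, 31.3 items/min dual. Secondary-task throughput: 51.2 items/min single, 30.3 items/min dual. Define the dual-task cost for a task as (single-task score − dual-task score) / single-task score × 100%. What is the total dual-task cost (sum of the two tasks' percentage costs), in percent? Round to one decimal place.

Primary cost = (44.2 − 31.3) / 44.2 × 100% = 29.1855%.
Secondary cost = (51.2 − 30.3) / 51.2 × 100% = 40.8203%.
Total = 29.1855% + 40.8203% = 70.0058% ≈ 70.0%.

70.0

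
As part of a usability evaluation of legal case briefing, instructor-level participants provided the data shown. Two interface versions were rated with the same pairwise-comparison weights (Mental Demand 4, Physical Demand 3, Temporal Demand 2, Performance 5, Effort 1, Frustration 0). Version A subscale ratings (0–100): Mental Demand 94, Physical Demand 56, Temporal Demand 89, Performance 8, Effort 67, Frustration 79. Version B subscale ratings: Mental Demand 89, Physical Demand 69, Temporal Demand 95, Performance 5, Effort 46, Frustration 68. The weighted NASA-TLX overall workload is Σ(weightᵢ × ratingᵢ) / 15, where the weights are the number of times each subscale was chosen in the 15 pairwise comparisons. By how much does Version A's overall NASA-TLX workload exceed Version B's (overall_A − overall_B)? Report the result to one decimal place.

Version A weighted sum = 4·94 + 3·56 + 2·89 + 5·8 + 1·67 + 0·79 = 376 + 168 + 178 + 40 + 67 + 0 = 829; overall_A = 829/15 = 55.2667.
Version B weighted sum = 4·89 + 3·69 + 2·95 + 5·5 + 1·46 + 0·68 = 356 + 207 + 190 + 25 + 46 + 0 = 824; overall_B = 824/15 = 54.9333.
Difference = 55.2667 − 54.9333 = 0.3334 ≈ 0.3.

0.3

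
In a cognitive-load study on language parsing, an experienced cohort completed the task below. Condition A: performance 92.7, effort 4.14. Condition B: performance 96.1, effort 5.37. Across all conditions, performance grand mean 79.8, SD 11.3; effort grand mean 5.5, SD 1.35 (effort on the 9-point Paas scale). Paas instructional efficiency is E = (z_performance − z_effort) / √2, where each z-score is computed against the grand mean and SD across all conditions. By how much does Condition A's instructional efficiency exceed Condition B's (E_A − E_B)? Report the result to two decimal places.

Condition A: z_P = (92.7 − 79.8)/11.3 = 1.1416; z_E = (4.14 − 5.5)/1.35 = -1.0074; E_A = (1.1416 − (-1.0074))/√2 = 1.5196.
Condition B: z_P = (96.1 − 79.8)/11.3 = 1.4425; z_E = (5.37 − 5.5)/1.35 = -0.0963; E_B = (1.4425 − (-0.0963))/√2 = 1.0881.
E_A − E_B = 1.5196 − 1.0881 = 0.4315 ≈ 0.43.

0.43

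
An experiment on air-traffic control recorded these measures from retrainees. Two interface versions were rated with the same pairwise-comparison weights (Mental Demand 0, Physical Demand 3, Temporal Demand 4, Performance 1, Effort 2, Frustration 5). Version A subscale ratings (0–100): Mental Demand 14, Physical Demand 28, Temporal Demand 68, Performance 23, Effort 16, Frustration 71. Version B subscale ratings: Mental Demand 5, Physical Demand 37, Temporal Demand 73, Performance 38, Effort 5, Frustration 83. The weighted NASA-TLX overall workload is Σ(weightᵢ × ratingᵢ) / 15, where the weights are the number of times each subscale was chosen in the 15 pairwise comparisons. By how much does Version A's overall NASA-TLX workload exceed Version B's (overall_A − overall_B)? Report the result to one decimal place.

-6.7

Version A weighted sum = 0·14 + 3·28 + 4·68 + 1·23 + 2·16 + 5·71 = 0 + 84 + 272 + 23 + 32 + 355 = 766; overall_A = 766/15 = 51.0667.
Version B weighted sum = 0·5 + 3·37 + 4·73 + 1·38 + 2·5 + 5·83 = 0 + 111 + 292 + 38 + 10 + 415 = 866; overall_B = 866/15 = 57.7333.
Difference = 51.0667 − 57.7333 = -6.6666 ≈ -6.7.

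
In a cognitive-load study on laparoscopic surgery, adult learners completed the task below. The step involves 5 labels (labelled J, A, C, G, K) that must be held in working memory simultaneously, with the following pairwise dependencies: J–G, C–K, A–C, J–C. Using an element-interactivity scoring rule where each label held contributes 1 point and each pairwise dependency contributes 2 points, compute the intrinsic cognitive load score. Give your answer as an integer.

13

Count of labels held simultaneously: 5.
Count of pairwise dependencies listed: 4.
Element contribution: 5 × 1 = 5.
Interaction contribution: 4 × 2 = 8.
Intrinsic load = 5 + 8 = 13.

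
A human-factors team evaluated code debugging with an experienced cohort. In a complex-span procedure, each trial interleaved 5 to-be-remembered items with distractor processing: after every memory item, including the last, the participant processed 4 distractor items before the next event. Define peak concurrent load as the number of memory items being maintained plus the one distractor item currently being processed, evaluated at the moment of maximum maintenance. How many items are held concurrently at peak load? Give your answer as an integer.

Maintenance is greatest during the distractor(s) after memory item 5: all 5 memory items are being held.
One distractor item is concurrently being processed.
Peak concurrent load = 5 + 1 = 6 items.

6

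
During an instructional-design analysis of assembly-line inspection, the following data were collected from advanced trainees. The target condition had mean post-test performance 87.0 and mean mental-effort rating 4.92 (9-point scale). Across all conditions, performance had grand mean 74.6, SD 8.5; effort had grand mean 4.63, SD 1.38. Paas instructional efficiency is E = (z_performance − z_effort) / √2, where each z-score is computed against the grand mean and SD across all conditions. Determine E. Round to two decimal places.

z_performance = (87.0 − 74.6) / 8.5 = 12.4000 / 8.5 = 1.4588.
z_effort = (4.92 − 4.63) / 1.38 = 0.2900 / 1.38 = 0.2101.
z_P − z_E = 1.4588 − 0.2101 = 1.2487.
E = 1.2487 / √2 = 1.2487 / 1.41421 = 0.8830 ≈ 0.88.

0.88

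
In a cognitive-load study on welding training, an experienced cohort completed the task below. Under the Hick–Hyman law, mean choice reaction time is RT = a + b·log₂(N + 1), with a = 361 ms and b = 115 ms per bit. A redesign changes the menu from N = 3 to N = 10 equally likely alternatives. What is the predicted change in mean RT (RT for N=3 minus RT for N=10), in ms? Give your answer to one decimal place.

RT(3) = 361 + 115·log₂(4) = 361 + 115·2.0000 = 591.0000 ms.
RT(10) = 361 + 115·log₂(11) = 361 + 115·3.4594 = 758.8310 ms.
Difference = 591.0000 − 758.8310 = -167.8310 ≈ -167.8 ms.

-167.8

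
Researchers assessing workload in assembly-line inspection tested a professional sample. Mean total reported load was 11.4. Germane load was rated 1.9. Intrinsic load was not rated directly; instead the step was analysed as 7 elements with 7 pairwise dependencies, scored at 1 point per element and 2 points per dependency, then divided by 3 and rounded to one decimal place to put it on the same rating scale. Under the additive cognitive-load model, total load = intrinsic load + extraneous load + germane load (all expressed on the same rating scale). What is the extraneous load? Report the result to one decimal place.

2.5

Intrinsic (element-interactivity): (7 × 1 + 7 × 2) / 3 = 21 / 3 = 7.0000 → 7.0.
extraneous load = total − intrinsic − germane
             = 11.4 − 7.0 − 1.9 = 2.5.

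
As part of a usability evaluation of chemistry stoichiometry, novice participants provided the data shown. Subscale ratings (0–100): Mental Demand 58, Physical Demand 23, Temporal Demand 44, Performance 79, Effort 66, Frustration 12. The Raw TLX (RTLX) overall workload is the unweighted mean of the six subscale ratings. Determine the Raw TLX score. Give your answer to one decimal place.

47.0

Sum of ratings = 58 + 23 + 44 + 79 + 66 + 12 = 282.
RTLX = 282 / 6 = 47.0000 ≈ 47.0.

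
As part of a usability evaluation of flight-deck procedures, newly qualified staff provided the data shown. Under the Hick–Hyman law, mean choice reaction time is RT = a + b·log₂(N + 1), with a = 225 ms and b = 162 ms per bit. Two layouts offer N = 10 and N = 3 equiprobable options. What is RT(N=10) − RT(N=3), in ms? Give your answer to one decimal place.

236.4

RT(10) = 225 + 162·log₂(11) = 225 + 162·3.4594 = 785.4228 ms.
RT(3) = 225 + 162·log₂(4) = 225 + 162·2.0000 = 549.0000 ms.
Difference = 785.4228 − 549.0000 = 236.4228 ≈ 236.4 ms.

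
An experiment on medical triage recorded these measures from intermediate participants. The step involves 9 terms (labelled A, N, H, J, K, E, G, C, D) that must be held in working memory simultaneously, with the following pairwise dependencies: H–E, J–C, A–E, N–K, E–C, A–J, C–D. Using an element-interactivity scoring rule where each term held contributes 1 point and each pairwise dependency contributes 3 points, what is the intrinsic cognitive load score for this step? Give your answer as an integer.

30

Count of terms held simultaneously: 9.
Count of pairwise dependencies listed: 7.
Element contribution: 9 × 1 = 9.
Interaction contribution: 7 × 3 = 21.
Intrinsic load = 9 + 21 = 30.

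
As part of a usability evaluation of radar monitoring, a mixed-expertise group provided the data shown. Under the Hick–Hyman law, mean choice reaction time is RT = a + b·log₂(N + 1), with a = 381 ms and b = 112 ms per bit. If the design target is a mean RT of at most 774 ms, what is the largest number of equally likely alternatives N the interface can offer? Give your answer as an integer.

Set 381 + 112·log₂(N + 1) ≤ 774.
log₂(N + 1) ≤ (774 − 381) / 112 = 3.5089.
N + 1 ≤ 2^3.5089 = 11.3837.
N ≤ 10.3837, so the largest integer N is 10.

10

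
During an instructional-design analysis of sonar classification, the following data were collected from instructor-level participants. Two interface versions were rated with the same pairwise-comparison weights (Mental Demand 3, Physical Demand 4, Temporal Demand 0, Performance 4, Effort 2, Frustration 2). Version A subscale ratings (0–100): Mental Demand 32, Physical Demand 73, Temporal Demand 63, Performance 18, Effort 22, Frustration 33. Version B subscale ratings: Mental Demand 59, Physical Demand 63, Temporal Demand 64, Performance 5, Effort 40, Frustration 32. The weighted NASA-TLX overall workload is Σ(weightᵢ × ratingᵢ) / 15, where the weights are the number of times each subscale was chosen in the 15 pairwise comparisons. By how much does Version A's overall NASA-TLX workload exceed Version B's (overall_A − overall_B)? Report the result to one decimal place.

Version A weighted sum = 3·32 + 4·73 + 0·63 + 4·18 + 2·22 + 2·33 = 96 + 292 + 0 + 72 + 44 + 66 = 570; overall_A = 570/15 = 38.0000.
Version B weighted sum = 3·59 + 4·63 + 0·64 + 4·5 + 2·40 + 2·32 = 177 + 252 + 0 + 20 + 80 + 64 = 593; overall_B = 593/15 = 39.5333.
Difference = 38.0000 − 39.5333 = -1.5333 ≈ -1.5.

-1.5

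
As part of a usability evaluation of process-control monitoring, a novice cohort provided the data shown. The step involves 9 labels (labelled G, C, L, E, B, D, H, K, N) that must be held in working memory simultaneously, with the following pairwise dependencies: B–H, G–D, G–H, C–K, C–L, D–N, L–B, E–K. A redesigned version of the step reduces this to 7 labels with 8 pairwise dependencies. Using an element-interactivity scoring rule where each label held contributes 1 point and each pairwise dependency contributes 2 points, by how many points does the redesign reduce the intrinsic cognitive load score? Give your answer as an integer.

Original: 9 × 1 + 8 × 2 = 9 + 16 = 25.
Redesigned: 7 × 1 + 8 × 2 = 7 + 16 = 23.
Reduction = 25 − 23 = 2.

2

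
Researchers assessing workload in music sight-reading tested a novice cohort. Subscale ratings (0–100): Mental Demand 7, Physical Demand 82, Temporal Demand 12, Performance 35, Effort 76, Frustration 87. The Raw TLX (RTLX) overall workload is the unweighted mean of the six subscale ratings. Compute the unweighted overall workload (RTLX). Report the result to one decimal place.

49.8

Sum of ratings = 7 + 82 + 12 + 35 + 76 + 87 = 299.
RTLX = 299 / 6 = 49.8333 ≈ 49.8.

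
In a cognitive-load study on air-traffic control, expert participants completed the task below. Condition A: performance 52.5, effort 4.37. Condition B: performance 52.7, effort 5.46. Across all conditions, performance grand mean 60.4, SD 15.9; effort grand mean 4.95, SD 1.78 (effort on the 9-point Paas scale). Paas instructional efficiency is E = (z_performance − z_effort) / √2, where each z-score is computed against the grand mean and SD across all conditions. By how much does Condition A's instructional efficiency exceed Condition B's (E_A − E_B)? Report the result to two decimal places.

Condition A: z_P = (52.5 − 60.4)/15.9 = -0.4969; z_E = (4.37 − 4.95)/1.78 = -0.3258; E_A = (-0.4969 − (-0.3258))/√2 = -0.1210.
Condition B: z_P = (52.7 − 60.4)/15.9 = -0.4843; z_E = (5.46 − 4.95)/1.78 = 0.2865; E_B = (-0.4843 − 0.2865)/√2 = -0.5450.
E_A − E_B = -0.1210 − (-0.5450) = 0.4240 ≈ 0.42.

0.42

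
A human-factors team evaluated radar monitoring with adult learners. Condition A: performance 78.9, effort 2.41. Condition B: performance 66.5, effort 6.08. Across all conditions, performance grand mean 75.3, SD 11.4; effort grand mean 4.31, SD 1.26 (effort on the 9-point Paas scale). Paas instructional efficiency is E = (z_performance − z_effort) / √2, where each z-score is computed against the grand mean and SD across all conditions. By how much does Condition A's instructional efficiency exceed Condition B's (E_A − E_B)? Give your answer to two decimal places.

Condition A: z_P = (78.9 − 75.3)/11.4 = 0.3158; z_E = (2.41 − 4.31)/1.26 = -1.5079; E_A = (0.3158 − (-1.5079))/√2 = 1.2896.
Condition B: z_P = (66.5 − 75.3)/11.4 = -0.7719; z_E = (6.08 − 4.31)/1.26 = 1.4048; E_B = (-0.7719 − 1.4048)/√2 = -1.5392.
E_A − E_B = 1.2896 − (-1.5392) = 2.8288 ≈ 2.83.

2.83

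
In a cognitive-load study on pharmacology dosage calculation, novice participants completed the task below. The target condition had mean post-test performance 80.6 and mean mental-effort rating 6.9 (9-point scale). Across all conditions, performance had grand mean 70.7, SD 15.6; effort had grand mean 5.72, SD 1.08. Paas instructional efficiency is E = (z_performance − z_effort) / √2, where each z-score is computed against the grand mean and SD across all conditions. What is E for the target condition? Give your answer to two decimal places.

-0.32

z_performance = (80.6 − 70.7) / 15.6 = 9.9000 / 15.6 = 0.6346.
z_effort = (6.9 − 5.72) / 1.08 = 1.1800 / 1.08 = 1.0926.
z_P − z_E = 0.6346 − 1.0926 = -0.4580.
E = -0.4580 / √2 = -0.4580 / 1.41421 = -0.3239 ≈ -0.32.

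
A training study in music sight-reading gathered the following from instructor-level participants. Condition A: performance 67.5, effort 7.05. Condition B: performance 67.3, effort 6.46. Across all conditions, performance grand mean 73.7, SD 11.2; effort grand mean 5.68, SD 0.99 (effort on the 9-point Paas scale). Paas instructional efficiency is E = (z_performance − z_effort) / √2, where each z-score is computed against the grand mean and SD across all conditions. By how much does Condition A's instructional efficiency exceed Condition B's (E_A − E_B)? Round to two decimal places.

-0.41

Condition A: z_P = (67.5 − 73.7)/11.2 = -0.5536; z_E = (7.05 − 5.68)/0.99 = 1.3838; E_A = (-0.5536 − 1.3838)/√2 = -1.3699.
Condition B: z_P = (67.3 − 73.7)/11.2 = -0.5714; z_E = (6.46 − 5.68)/0.99 = 0.7879; E_B = (-0.5714 − 0.7879)/√2 = -0.9612.
E_A − E_B = -1.3699 − (-0.9612) = -0.4087 ≈ -0.41.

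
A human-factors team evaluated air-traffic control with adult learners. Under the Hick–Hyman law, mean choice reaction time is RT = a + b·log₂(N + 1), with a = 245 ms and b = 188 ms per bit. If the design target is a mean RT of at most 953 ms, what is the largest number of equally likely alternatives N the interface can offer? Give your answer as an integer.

Set 245 + 188·log₂(N + 1) ≤ 953.
log₂(N + 1) ≤ (953 − 245) / 188 = 3.7660.
N + 1 ≤ 2^3.7660 = 13.6044.
N ≤ 12.6044, so the largest integer N is 12.

12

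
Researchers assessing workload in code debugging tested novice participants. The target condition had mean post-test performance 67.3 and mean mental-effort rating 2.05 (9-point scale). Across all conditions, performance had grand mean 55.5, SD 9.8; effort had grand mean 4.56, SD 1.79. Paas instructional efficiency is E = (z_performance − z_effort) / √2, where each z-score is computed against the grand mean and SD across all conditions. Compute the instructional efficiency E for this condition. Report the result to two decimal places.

1.84

z_performance = (67.3 − 55.5) / 9.8 = 11.8000 / 9.8 = 1.2041.
z_effort = (2.05 − 4.56) / 1.79 = -2.5100 / 1.79 = -1.4022.
z_P − z_E = 1.2041 − (-1.4022) = 2.6063.
E = 2.6063 / √2 = 2.6063 / 1.41421 = 1.8429 ≈ 1.84.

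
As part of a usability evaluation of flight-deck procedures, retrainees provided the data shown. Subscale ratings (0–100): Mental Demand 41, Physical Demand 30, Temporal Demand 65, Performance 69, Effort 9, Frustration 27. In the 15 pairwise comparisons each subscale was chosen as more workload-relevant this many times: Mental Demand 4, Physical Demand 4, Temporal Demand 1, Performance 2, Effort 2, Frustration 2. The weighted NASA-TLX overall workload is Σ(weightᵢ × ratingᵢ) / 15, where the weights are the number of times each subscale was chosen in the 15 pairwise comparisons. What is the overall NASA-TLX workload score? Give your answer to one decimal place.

The tallies are the weights (they sum to 15).
Weighted sum = 4·41 + 4·30 + 1·65 + 2·69 + 2·9 + 2·27
            = 164 + 120 + 65 + 138 + 18 + 54 = 559.
Overall workload = 559 / 15 = 37.2667 ≈ 37.3.

37.3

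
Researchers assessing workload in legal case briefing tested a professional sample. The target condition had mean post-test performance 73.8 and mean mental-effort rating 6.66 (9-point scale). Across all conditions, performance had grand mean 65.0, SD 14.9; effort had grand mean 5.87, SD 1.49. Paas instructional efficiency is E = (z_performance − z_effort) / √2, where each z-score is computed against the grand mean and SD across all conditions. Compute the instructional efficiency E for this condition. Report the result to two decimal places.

z_performance = (73.8 − 65.0) / 14.9 = 8.8000 / 14.9 = 0.5906.
z_effort = (6.66 − 5.87) / 1.49 = 0.7900 / 1.49 = 0.5302.
z_P − z_E = 0.5906 − 0.5302 = 0.0604.
E = 0.0604 / √2 = 0.0604 / 1.41421 = 0.0427 ≈ 0.04.

0.04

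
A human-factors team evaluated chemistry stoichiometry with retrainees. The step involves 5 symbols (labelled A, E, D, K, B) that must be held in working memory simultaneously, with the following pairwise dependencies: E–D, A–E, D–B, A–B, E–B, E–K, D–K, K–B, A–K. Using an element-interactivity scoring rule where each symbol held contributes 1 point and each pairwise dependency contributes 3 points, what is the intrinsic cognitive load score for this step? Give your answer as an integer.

Count of symbols held simultaneously: 5.
Count of pairwise dependencies listed: 9.
Element contribution: 5 × 1 = 5.
Interaction contribution: 9 × 3 = 27.
Intrinsic load = 5 + 27 = 32.

32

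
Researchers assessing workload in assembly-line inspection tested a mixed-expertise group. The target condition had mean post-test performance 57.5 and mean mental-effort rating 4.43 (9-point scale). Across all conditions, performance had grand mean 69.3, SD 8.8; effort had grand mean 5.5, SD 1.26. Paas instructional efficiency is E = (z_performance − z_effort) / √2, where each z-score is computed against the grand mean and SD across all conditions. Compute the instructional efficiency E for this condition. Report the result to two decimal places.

z_performance = (57.5 − 69.3) / 8.8 = -11.8000 / 8.8 = -1.3409.
z_effort = (4.43 − 5.5) / 1.26 = -1.0700 / 1.26 = -0.8492.
z_P − z_E = -1.3409 − (-0.8492) = -0.4917.
E = -0.4917 / √2 = -0.4917 / 1.41421 = -0.3477 ≈ -0.35.

-0.35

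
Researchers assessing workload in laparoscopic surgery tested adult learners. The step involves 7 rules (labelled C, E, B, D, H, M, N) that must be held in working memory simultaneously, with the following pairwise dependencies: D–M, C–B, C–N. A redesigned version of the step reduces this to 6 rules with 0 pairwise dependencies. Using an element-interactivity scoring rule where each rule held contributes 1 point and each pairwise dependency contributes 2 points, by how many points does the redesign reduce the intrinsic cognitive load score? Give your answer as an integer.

7

Original: 7 × 1 + 3 × 2 = 7 + 6 = 13.
Redesigned: 6 × 1 + 0 × 2 = 6 + 0 = 6.
Reduction = 13 − 6 = 7.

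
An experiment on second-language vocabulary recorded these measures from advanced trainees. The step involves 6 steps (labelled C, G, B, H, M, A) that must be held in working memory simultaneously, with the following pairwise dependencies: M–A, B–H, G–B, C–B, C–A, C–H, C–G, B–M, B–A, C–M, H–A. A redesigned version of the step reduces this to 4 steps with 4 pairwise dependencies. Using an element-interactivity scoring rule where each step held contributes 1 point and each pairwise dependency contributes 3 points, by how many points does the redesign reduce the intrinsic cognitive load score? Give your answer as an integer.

Original: 6 × 1 + 11 × 3 = 6 + 33 = 39.
Redesigned: 4 × 1 + 4 × 3 = 4 + 12 = 16.
Reduction = 39 − 16 = 23.

23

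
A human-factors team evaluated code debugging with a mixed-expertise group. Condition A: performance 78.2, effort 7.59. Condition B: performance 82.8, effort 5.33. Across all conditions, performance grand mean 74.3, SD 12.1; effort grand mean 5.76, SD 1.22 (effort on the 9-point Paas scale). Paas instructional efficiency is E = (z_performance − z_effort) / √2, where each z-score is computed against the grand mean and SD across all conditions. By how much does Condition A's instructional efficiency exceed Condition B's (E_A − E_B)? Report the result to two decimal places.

-1.58

Condition A: z_P = (78.2 − 74.3)/12.1 = 0.3223; z_E = (7.59 − 5.76)/1.22 = 1.5000; E_A = (0.3223 − 1.5000)/√2 = -0.8328.
Condition B: z_P = (82.8 − 74.3)/12.1 = 0.7025; z_E = (5.33 − 5.76)/1.22 = -0.3525; E_B = (0.7025 − (-0.3525))/√2 = 0.7460.
E_A − E_B = -0.8328 − 0.7460 = -1.5788 ≈ -1.58.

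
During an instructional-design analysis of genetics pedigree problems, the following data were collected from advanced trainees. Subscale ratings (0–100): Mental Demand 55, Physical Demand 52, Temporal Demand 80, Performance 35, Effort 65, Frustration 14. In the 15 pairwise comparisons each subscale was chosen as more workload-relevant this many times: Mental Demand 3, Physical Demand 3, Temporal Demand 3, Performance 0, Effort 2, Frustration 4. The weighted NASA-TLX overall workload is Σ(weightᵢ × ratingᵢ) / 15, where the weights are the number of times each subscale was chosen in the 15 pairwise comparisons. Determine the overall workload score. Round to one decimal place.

The tallies are the weights (they sum to 15).
Weighted sum = 3·55 + 3·52 + 3·80 + 0·35 + 2·65 + 4·14
            = 165 + 156 + 240 + 0 + 130 + 56 = 747.
Overall workload = 747 / 15 = 49.8000 ≈ 49.8.

49.8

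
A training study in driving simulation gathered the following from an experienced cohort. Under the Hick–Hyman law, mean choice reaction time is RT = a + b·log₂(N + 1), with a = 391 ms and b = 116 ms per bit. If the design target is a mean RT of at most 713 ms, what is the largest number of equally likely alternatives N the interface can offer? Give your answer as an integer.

5

Set 391 + 116·log₂(N + 1) ≤ 713.
log₂(N + 1) ≤ (713 − 391) / 116 = 2.7759.
N + 1 ≤ 2^2.7759 = 6.8490.
N ≤ 5.8490, so the largest integer N is 5.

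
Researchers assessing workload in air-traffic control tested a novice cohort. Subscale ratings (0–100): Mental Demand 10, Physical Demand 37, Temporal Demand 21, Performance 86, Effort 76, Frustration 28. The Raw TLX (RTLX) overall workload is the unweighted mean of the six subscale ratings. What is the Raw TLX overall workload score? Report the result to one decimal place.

43.0

Sum of ratings = 10 + 37 + 21 + 86 + 76 + 28 = 258.
RTLX = 258 / 6 = 43.0000 ≈ 43.0.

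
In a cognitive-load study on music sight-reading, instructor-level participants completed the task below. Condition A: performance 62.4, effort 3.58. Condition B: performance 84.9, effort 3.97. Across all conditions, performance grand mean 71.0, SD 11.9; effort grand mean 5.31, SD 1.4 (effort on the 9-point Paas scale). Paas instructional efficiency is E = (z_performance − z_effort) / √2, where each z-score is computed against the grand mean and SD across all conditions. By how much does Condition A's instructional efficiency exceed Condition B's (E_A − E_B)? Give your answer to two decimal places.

-1.14

Condition A: z_P = (62.4 − 71.0)/11.9 = -0.7227; z_E = (3.58 − 5.31)/1.4 = -1.2357; E_A = (-0.7227 − (-1.2357))/√2 = 0.3627.
Condition B: z_P = (84.9 − 71.0)/11.9 = 1.1681; z_E = (3.97 − 5.31)/1.4 = -0.9571; E_B = (1.1681 − (-0.9571))/√2 = 1.5027.
E_A − E_B = 0.3627 − 1.5027 = -1.1400 ≈ -1.14.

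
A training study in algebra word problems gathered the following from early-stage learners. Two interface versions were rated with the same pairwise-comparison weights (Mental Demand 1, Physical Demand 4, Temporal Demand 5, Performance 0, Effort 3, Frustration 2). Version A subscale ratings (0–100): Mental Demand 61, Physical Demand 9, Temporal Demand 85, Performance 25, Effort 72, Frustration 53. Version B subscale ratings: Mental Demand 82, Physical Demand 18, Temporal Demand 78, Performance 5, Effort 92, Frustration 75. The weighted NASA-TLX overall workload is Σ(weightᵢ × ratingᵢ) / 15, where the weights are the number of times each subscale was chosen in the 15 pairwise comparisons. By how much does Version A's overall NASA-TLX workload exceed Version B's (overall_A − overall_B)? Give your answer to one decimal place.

Version A weighted sum = 1·61 + 4·9 + 5·85 + 0·25 + 3·72 + 2·53 = 61 + 36 + 425 + 0 + 216 + 106 = 844; overall_A = 844/15 = 56.2667.
Version B weighted sum = 1·82 + 4·18 + 5·78 + 0·5 + 3·92 + 2·75 = 82 + 72 + 390 + 0 + 276 + 150 = 970; overall_B = 970/15 = 64.6667.
Difference = 56.2667 − 64.6667 = -8.4000 ≈ -8.4.

-8.4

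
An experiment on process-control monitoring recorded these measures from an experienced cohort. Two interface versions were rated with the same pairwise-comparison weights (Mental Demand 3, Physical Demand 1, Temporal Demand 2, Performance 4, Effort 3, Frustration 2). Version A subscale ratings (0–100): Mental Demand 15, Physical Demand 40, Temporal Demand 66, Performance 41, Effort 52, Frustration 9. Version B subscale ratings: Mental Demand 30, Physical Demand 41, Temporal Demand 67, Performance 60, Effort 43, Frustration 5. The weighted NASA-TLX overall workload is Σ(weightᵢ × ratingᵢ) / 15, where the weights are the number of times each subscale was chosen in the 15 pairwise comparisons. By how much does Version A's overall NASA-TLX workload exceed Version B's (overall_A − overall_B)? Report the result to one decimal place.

-5.9

Version A weighted sum = 3·15 + 1·40 + 2·66 + 4·41 + 3·52 + 2·9 = 45 + 40 + 132 + 164 + 156 + 18 = 555; overall_A = 555/15 = 37.0000.
Version B weighted sum = 3·30 + 1·41 + 2·67 + 4·60 + 3·43 + 2·5 = 90 + 41 + 134 + 240 + 129 + 10 = 644; overall_B = 644/15 = 42.9333.
Difference = 37.0000 − 42.9333 = -5.9333 ≈ -5.9.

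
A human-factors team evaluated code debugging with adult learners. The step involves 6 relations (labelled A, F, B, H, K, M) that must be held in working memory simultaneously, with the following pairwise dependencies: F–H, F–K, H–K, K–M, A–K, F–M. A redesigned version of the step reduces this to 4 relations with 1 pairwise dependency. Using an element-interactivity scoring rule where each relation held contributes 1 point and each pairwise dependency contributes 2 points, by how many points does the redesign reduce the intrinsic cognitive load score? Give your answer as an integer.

12

Original: 6 × 1 + 6 × 2 = 6 + 12 = 18.
Redesigned: 4 × 1 + 1 × 2 = 4 + 2 = 6.
Reduction = 18 − 6 = 12.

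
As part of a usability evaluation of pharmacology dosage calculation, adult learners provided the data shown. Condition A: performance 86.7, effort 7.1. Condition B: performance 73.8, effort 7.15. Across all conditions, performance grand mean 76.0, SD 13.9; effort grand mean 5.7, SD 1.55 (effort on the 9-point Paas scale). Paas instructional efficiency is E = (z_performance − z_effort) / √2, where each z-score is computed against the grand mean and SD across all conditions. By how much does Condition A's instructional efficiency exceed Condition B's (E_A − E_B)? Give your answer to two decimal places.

Condition A: z_P = (86.7 − 76.0)/13.9 = 0.7698; z_E = (7.1 − 5.7)/1.55 = 0.9032; E_A = (0.7698 − 0.9032)/√2 = -0.0943.
Condition B: z_P = (73.8 − 76.0)/13.9 = -0.1583; z_E = (7.15 − 5.7)/1.55 = 0.9355; E_B = (-0.1583 − 0.9355)/√2 = -0.7734.
E_A − E_B = -0.0943 − (-0.7734) = 0.6791 ≈ 0.68.

0.68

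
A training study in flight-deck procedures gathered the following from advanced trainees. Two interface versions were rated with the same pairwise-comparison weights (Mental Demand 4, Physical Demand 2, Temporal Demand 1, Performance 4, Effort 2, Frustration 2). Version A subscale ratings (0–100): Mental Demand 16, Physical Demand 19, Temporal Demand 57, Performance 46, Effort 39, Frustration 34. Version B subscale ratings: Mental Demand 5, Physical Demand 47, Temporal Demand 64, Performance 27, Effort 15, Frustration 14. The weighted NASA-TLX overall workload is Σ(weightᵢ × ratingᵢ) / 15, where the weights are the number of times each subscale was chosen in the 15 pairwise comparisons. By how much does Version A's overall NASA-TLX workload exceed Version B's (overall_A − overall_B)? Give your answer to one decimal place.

Version A weighted sum = 4·16 + 2·19 + 1·57 + 4·46 + 2·39 + 2·34 = 64 + 38 + 57 + 184 + 78 + 68 = 489; overall_A = 489/15 = 32.6000.
Version B weighted sum = 4·5 + 2·47 + 1·64 + 4·27 + 2·15 + 2·14 = 20 + 94 + 64 + 108 + 30 + 28 = 344; overall_B = 344/15 = 22.9333.
Difference = 32.6000 − 22.9333 = 9.6667 ≈ 9.7.

9.7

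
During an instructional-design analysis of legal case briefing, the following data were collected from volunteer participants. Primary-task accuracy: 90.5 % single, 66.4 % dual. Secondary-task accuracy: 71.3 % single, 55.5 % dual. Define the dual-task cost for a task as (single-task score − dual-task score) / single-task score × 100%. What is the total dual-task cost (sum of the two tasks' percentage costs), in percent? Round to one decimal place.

48.8

Primary cost = (90.5 − 66.4) / 90.5 × 100% = 26.6298%.
Secondary cost = (71.3 − 55.5) / 71.3 × 100% = 22.1599%.
Total = 26.6298% + 22.1599% = 48.7897% ≈ 48.8%.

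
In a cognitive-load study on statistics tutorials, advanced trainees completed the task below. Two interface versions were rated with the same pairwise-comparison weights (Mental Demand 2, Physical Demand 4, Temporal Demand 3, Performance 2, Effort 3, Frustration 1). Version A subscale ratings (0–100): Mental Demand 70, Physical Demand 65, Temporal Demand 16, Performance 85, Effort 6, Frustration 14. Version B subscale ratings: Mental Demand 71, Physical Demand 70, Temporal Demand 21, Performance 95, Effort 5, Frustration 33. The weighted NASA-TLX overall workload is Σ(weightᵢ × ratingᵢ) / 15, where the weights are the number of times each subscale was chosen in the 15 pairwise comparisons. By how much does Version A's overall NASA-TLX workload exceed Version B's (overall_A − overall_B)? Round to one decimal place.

-4.9

Version A weighted sum = 2·70 + 4·65 + 3·16 + 2·85 + 3·6 + 1·14 = 140 + 260 + 48 + 170 + 18 + 14 = 650; overall_A = 650/15 = 43.3333.
Version B weighted sum = 2·71 + 4·70 + 3·21 + 2·95 + 3·5 + 1·33 = 142 + 280 + 63 + 190 + 15 + 33 = 723; overall_B = 723/15 = 48.2000.
Difference = 43.3333 − 48.2000 = -4.8667 ≈ -4.9.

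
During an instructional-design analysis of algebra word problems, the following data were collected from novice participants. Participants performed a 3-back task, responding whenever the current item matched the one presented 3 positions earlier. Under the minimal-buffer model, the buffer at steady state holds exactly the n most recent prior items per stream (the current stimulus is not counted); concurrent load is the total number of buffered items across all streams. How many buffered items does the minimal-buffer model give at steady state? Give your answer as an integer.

The buffer holds the 3 most recent prior items.
Steady-state concurrent load = 3 items.

3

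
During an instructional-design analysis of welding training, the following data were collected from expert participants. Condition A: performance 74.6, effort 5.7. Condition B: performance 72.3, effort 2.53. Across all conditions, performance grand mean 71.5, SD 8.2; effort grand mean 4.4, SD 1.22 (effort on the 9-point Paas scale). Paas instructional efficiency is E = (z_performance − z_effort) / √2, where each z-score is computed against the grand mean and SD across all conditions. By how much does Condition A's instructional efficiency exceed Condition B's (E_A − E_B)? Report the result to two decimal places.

-1.64

Condition A: z_P = (74.6 − 71.5)/8.2 = 0.3780; z_E = (5.7 − 4.4)/1.22 = 1.0656; E_A = (0.3780 − 1.0656)/√2 = -0.4862.
Condition B: z_P = (72.3 − 71.5)/8.2 = 0.0976; z_E = (2.53 − 4.4)/1.22 = -1.5328; E_B = (0.0976 − (-1.5328))/√2 = 1.1529.
E_A − E_B = -0.4862 − 1.1529 = -1.6391 ≈ -1.64.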